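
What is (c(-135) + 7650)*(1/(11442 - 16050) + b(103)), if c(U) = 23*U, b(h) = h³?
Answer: 2542819437575/512 ≈ 4.9664e+9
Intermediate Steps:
(c(-135) + 7650)*(1/(11442 - 16050) + b(103)) = (23*(-135) + 7650)*(1/(11442 - 16050) + 103³) = (-3105 + 7650)*(1/(-4608) + 1092727) = 4545*(-1/4608 + 1092727) = 4545*(5035286015/4608) = 2542819437575/512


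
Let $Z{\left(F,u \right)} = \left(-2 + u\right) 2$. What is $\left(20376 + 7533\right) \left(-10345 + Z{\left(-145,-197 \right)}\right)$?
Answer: $-299826387$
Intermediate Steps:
$Z{\left(F,u \right)} = -4 + 2 u$
$\left(20376 + 7533\right) \left(-10345 + Z{\left(-145,-197 \right)}\right) = \left(20376 + 7533\right) \left(-10345 + \left(-4 + 2 \left(-197\right)\right)\right) = 27909 \left(-10345 - 398\right) = 27909 \left(-10743\right) = -299826387$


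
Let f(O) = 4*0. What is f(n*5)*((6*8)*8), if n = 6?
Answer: 0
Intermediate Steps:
f(O) = 0
f(n*5)*((6*8)*8) = 0*((6*8)*8) = 0*(48*8) = 0*384 = 0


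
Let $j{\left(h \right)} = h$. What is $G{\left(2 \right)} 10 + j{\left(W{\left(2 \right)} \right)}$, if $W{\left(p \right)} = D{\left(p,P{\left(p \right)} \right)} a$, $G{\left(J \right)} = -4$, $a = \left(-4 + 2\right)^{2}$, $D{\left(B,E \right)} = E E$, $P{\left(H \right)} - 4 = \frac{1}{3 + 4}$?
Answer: $\frac{1404}{49} \approx 28.653$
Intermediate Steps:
$P{\left(H \right)} = \frac{29}{7}$ ($P{\left(H \right)} = 4 + \frac{1}{3 + 4} = 4 + \frac{1}{7} = \frac{29}{7}$)
$D{\left(B,E \right)} = E^{2}$
$a = 4$ ($a = \left(-2\right)^{2} = 4$)
$W{\left(p \right)} = \frac{3364}{49}$ ($W{\left(p \right)} = \left(\frac{29}{7}\right)^{2} \cdot 4 = \frac{841}{49} \cdot 4 = \frac{3364}{49}$)
$G{\left(2 \right)} 10 + j{\left(W{\left(2 \right)} \right)} = \left(-4\right) 10 + \frac{3364}{49} = -40 + \frac{3364}{49} = \frac{1404}{49}$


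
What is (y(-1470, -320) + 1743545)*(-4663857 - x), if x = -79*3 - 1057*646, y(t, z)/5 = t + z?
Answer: -6905072306810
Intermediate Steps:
y(t, z) = 5*t + 5*z (y(t, z) = 5*(t + z) = 5*t + 5*z)
x = -683059 (x = -237 - 682822 = -683059)
(y(-1470, -320) + 1743545)*(-4663857 - x) = ((5*(-1470) + 5*(-320)) + 1743545)*(-4663857 - 1*(-683059)) = ((-7350 - 1600) + 1743545)*(-4663857 + 683059) = (-8950 + 1743545)*(-3980798) = 1734595*(-3980798) = -6905072306810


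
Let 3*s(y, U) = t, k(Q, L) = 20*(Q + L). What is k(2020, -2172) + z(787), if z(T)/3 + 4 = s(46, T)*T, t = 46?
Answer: 33150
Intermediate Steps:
k(Q, L) = 20*L + 20*Q (k(Q, L) = 20*(L + Q) = 20*L + 20*Q)
s(y, U) = 46/3 (s(y, U) = (⅓)*46 = 46/3)
z(T) = -12 + 46*T (z(T) = -12 + 3*(46*T/3) = -12 + 46*T)
k(2020, -2172) + z(787) = (20*(-2172) + 20*2020) + (-12 + 46*787) = (-43440 + 40400) + (-12 + 36202) = -3040 + 36190 = 33150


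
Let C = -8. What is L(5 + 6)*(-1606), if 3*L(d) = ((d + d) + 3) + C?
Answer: -27302/3 ≈ -9100.7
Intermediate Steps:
L(d) = -5/3 + 2*d/3 (L(d) = (((d + d) + 3) - 8)/3 = ((2*d + 3) - 8)/3 = ((3 + 2*d) - 8)/3 = (-5 + 2*d)/3 = -5/3 + 2*d/3)
L(5 + 6)*(-1606) = (-5/3 + 2*(5 + 6)/3)*(-1606) = (-5/3 + (2/3)*11)*(-1606) = (-5/3 + 22/3)*(-1606) = (17/3)*(-1606) = -27302/3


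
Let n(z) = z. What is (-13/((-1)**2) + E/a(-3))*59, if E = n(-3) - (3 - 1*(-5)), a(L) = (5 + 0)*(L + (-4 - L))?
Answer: -14691/20 ≈ -734.55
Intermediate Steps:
a(L) = -20 (a(L) = 5*(-4) = -20)
E = -11 (E = -3 - (3 - 1*(-5)) = -3 - (3 + 5) = -3 - 1*8 = -3 - 8 = -11)
(-13/((-1)**2) + E/a(-3))*59 = (-13/((-1)**2) - 11/(-20))*59 = (-13/1 - 11*(-1/20))*59 = (-13*1 + 11/20)*59 = (-13 + 11/20)*59 = -249/20*59 = -14691/20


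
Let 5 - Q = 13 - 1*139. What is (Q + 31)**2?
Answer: 26244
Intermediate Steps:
Q = 131 (Q = 5 - (13 - 1*139) = 5 - (13 - 139) = 5 - 1*(-126) = 5 + 126 = 131)
(Q + 31)**2 = (131 + 31)**2 = 162**2 = 26244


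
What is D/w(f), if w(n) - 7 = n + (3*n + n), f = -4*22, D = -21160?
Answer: 21160/433 ≈ 48.868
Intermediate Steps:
f = -88
w(n) = 7 + 5*n (w(n) = 7 + (n + (3*n + n)) = 7 + (n + 4*n) = 7 + 5*n)
D/w(f) = -21160/(7 + 5*(-88)) = -21160/(7 - 440) = -21160/(-433) = -21160*(-1/433) = 21160/433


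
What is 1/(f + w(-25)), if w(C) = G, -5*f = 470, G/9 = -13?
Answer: -1/211 ≈ -0.0047393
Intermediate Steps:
G = -117 (G = 9*(-13) = -117)
f = -94 (f = -⅕*470 = -94)
w(C) = -117
1/(f + w(-25)) = 1/(-94 - 117) = 1/(-211) = -1/211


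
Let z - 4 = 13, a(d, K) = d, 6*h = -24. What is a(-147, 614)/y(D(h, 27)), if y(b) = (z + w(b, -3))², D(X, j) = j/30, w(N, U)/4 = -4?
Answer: -147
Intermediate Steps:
h = -4 (h = (⅙)*(-24) = -4)
w(N, U) = -16 (w(N, U) = 4*(-4) = -16)
z = 17 (z = 4 + 13 = 17)
D(X, j) = j/30 (D(X, j) = j*(1/30) = j/30)
y(b) = 1 (y(b) = (17 - 16)² = 1² = 1)
a(-147, 614)/y(D(h, 27)) = -147/1 = -147*1 = -147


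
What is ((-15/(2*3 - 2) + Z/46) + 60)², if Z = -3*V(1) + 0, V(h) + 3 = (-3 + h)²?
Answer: 26718561/8464 ≈ 3156.7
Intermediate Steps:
V(h) = -3 + (-3 + h)²
Z = -3 (Z = -3*(-3 + (-3 + 1)²) + 0 = -3*(-3 + (-2)²) + 0 = -3*(-3 + 4) + 0 = -3*1 + 0 = -3 + 0 = -3)
((-15/(2*3 - 2) + Z/46) + 60)² = ((-15/(2*3 - 2) - 3/46) + 60)² = ((-15/(6 - 2) - 3*1/46) + 60)² = ((-15/4 - 3/46) + 60)² = (-351/92 + 60)² = (5169/92)² = 26718561/8464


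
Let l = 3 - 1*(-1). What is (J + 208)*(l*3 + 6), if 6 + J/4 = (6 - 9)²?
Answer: 3960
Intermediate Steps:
J = 12 (J = -24 + 4*(6 - 9)² = -24 + 4*(-3)² = -24 + 4*9 = -24 + 36 = 12)
l = 4 (l = 3 + 1 = 4)
(J + 208)*(l*3 + 6) = (12 + 208)*(4*3 + 6) = 220*(12 + 6) = 220*18 = 3960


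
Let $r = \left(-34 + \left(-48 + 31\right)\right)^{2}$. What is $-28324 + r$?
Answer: $-25723$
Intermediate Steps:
$r = 2601$ ($r = \left(-34 - 17\right)^{2} = \left(-51\right)^{2} = 2601$)
$-28324 + r = -28324 + 2601 = -25723$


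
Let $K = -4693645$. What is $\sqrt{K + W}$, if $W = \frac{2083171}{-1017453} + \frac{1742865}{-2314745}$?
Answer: $\frac{i \sqrt{1041371078571222547734336889461}}{471028848897} \approx 2166.5 i$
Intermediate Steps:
$W = - \frac{1319058575848}{471028848897}$ ($W = 2083171 \left(- \frac{1}{1017453}\right) + 1742865 \left(- \frac{1}{2314745}\right) = - \frac{2083171}{1017453} - \frac{348573}{462949} = - \frac{1319058575848}{471028848897} \approx -2.8004$)
$\sqrt{K + W} = \sqrt{-4693645 - \frac{1319058575848}{471028848897}} = \sqrt{- \frac{2210843520539735413}{471028848897}} = \frac{i \sqrt{1041371078571222547734336889461}}{471028848897}$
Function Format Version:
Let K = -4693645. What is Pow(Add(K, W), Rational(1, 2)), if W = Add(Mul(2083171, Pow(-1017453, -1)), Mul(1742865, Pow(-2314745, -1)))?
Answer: Mul(Rational(1, 471028848897), I, Pow(1041371078571222547734336889461, Rational(1, 2))) ≈ Mul(2166.5, I)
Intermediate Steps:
W = Rational(-1319058575848, 471028848897) (W = Add(Mul(2083171, Rational(-1, 1017453)), Mul(1742865, Rational(-1, 2314745))) = Add(Rational(-2083171, 1017453), Rational(-348573, 462949)) = Rational(-1319058575848, 471028848897) ≈ -2.8004)
Pow(Add(K, W), Rational(1, 2)) = Pow(Add(-4693645, Rational(-1319058575848, 471028848897)), Rational(1, 2)) = Pow(Rational(-2210843520539735413, 471028848897), Rational(1, 2)) = Mul(Rational(1, 471028848897), I, Pow(1041371078571222547734336889461, Rational(1, 2)))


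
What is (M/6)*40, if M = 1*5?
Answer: 100/3 ≈ 33.333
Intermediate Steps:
M = 5
(M/6)*40 = (5/6)*40 = (5*(⅙))*40 = (⅚)*40 = 100/3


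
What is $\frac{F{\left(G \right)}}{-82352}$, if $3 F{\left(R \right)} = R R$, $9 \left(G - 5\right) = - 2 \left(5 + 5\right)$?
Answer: $- \frac{625}{20011536} \approx -3.1232 \cdot 10^{-5}$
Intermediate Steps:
$G = \frac{25}{9}$ ($G = 5 + \frac{\left(-2\right) \left(5 + 5\right)}{9} = 5 + \frac{\left(-2\right) 10}{9} = 5 + \frac{1}{9} \left(-20\right) = 5 - \frac{20}{9} = \frac{25}{9} \approx 2.7778$)
$F{\left(R \right)} = \frac{R^{2}}{3}$ ($F{\left(R \right)} = \frac{R R}{3} = \frac{R^{2}}{3}$)
$\frac{F{\left(G \right)}}{-82352} = \frac{\frac{1}{3} \left(\frac{25}{9}\right)^{2}}{-82352} = \frac{1}{3} \cdot \frac{625}{81} \left(- \frac{1}{82352}\right) = \frac{625}{243} \left(- \frac{1}{82352}\right) = - \frac{625}{20011536}$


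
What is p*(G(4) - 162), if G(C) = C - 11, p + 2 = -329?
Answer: 55939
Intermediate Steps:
p = -331 (p = -2 - 329 = -331)
G(C) = -11 + C
p*(G(4) - 162) = -331*((-11 + 4) - 162) = -331*(-7 - 162) = -331*(-169) = 55939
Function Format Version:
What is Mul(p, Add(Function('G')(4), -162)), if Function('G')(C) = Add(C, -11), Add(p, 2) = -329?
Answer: 55939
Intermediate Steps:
p = -331 (p = Add(-2, -329) = -331)
Function('G')(C) = Add(-11, C)
Mul(p, Add(Function('G')(4), -162)) = Mul(-331, Add(Add(-11, 4), -162)) = Mul(-331, Add(-7, -162)) = Mul(-331, -169) = 55939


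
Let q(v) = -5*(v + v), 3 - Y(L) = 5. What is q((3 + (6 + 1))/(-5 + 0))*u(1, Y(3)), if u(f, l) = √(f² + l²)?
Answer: 20*√5 ≈ 44.721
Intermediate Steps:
Y(L) = -2 (Y(L) = 3 - 1*5 = 3 - 5 = -2)
q(v) = -10*v
q((3 + (6 + 1))/(-5 + 0))*u(1, Y(3)) = (-10*(3 + (6 + 1))/(-5 + 0))*√(1² + (-2)²) = (-10*(3 + 7)/(-5))*√(1 + 4) = (-100*(-1)/5)*√5 = (-10*(-2))*√5 = 20*√5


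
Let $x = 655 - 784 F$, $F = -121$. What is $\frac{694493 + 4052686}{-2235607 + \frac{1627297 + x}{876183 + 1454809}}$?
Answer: $- \frac{691602266973}{325698769333} \approx -2.1234$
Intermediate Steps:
$x = 95519$ ($x = 655 - -94864 = 655 + 94864 = 95519$)
$\frac{694493 + 4052686}{-2235607 + \frac{1627297 + x}{876183 + 1454809}} = \frac{694493 + 4052686}{-2235607 + \frac{1627297 + 95519}{876183 + 1454809}} = \frac{4747179}{-2235607 + \frac{1722816}{2330992}} = \frac{4747179}{-2235607 + 1722816 \cdot \frac{1}{2330992}} = \frac{4747179}{-2235607 + \frac{107676}{145687}} = \frac{4747179}{- \frac{325698769333}{145687}} = 4747179 \left(- \frac{145687}{325698769333}\right) = - \frac{691602266973}{325698769333}$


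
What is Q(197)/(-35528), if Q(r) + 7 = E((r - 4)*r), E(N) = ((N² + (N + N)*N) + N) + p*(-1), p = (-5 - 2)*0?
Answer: -4336827337/35528 ≈ -1.2207e+5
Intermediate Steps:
p = 0 (p = -7*0 = 0)
E(N) = N + 3*N² (E(N) = ((N² + (N + N)*N) + N) + 0*(-1) = ((N² + (2*N)*N) + N) + 0 = ((N² + 2*N²) + N) + 0 = (3*N² + N) + 0 = (N + 3*N²) + 0 = N + 3*N²)
Q(r) = -7 + r*(1 + 3*r*(-4 + r))*(-4 + r) (Q(r) = -7 + ((r - 4)*r)*(1 + 3*((r - 4)*r)) = -7 + ((-4 + r)*r)*(1 + 3*((-4 + r)*r)) = -7 + (r*(-4 + r))*(1 + 3*(r*(-4 + r))) = -7 + (r*(-4 + r))*(1 + 3*r*(-4 + r)) = -7 + r*(1 + 3*r*(-4 + r))*(-4 + r))
Q(197)/(-35528) = (-7 + 197*(-4 + 197) + 3*197²*(-4 + 197)²)/(-35528) = (-7 + 197*193 + 3*38809*193²)*(-1/35528) = (-7 + 38021 + 3*38809*37249)*(-1/35528) = (-7 + 38021 + 4336789323)*(-1/35528) = 4336827337*(-1/35528) = -4336827337/35528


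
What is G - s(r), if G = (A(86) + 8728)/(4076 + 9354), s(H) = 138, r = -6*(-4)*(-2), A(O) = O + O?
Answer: -184444/1343 ≈ -137.34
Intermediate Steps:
A(O) = 2*O
r = -48 (r = 24*(-2) = -48)
G = 890/1343 (G = (2*86 + 8728)/(4076 + 9354) = (172 + 8728)/13430 = 8900*(1/13430) = 890/1343 ≈ 0.66269)
G - s(r) = 890/1343 - 1*138 = 890/1343 - 138 = -184444/1343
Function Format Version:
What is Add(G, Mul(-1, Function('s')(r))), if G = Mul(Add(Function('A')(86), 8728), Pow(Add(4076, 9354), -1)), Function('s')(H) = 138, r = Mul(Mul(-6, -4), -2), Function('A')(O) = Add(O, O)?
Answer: Rational(-184444, 1343) ≈ -137.34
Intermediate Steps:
Function('A')(O) = Mul(2, O)
r = -48 (r = Mul(24, -2) = -48)
G = Rational(890, 1343) (G = Mul(Add(Mul(2, 86), 8728), Pow(Add(4076, 9354), -1)) = Mul(Add(172, 8728), Pow(13430, -1)) = Mul(8900, Rational(1, 13430)) = Rational(890, 1343) ≈ 0.66269)
Add(G, Mul(-1, Function('s')(r))) = Add(Rational(890, 1343), Mul(-1, 138)) = Add(Rational(890, 1343), -138) = Rational(-184444, 1343)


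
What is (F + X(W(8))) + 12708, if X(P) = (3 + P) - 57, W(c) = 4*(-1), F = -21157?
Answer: -8507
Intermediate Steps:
W(c) = -4
X(P) = -54 + P
(F + X(W(8))) + 12708 = (-21157 + (-54 - 4)) + 12708 = (-21157 - 58) + 12708 = -21215 + 12708 = -8507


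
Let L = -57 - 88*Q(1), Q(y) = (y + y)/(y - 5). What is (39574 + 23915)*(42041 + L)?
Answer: 2668315692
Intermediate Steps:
Q(y) = 2*y/(-5 + y) (Q(y) = (2*y)/(-5 + y) = 2*y/(-5 + y))
L = -13 (L = -57 - 176/(-5 + 1) = -57 - 176/(-4) = -57 - 176*(-1)/4 = -57 - 88*(-1/2) = -57 + 44 = -13)
(39574 + 23915)*(42041 + L) = (39574 + 23915)*(42041 - 13) = 63489*42028 = 2668315692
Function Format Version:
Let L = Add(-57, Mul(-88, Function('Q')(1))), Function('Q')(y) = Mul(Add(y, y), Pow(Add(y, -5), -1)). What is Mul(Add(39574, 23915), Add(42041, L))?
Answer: 2668315692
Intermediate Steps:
Function('Q')(y) = Mul(2, y, Pow(Add(-5, y), -1)) (Function('Q')(y) = Mul(Mul(2, y), Pow(Add(-5, y), -1)) = Mul(2, y, Pow(Add(-5, y), -1)))
L = -13 (L = Add(-57, Mul(-88, Mul(2, 1, Pow(Add(-5, 1), -1)))) = Add(-57, Mul(-88, Mul(2, 1, Pow(-4, -1)))) = Add(-57, Mul(-88, Mul(2, 1, Rational(-1, 4)))) = Add(-57, Mul(-88, Rational(-1, 2))) = Add(-57, 44) = -13)
Mul(Add(39574, 23915), Add(42041, L)) = Mul(Add(39574, 23915), Add(42041, -13)) = Mul(63489, 42028) = 2668315692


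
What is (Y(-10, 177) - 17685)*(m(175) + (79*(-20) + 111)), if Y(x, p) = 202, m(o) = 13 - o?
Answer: 28514773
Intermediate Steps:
(Y(-10, 177) - 17685)*(m(175) + (79*(-20) + 111)) = (202 - 17685)*((13 - 1*175) + (79*(-20) + 111)) = -17483*((13 - 175) + (-1580 + 111)) = -17483*(-162 - 1469) = -17483*(-1631) = 28514773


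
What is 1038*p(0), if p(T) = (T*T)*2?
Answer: 0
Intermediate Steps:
p(T) = 2*T² (p(T) = T²*2 = 2*T²)
1038*p(0) = 1038*(2*0²) = 1038*(2*0) = 1038*0 = 0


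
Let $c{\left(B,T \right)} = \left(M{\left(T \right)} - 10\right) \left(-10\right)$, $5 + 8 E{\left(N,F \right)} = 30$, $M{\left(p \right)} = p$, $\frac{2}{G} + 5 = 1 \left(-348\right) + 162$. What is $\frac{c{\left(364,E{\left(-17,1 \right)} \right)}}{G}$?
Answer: $- \frac{52525}{8} \approx -6565.6$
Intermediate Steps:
$G = - \frac{2}{191}$ ($G = \frac{2}{-5 + \left(1 \left(-348\right) + 162\right)} = \frac{2}{-5 + \left(-348 + 162\right)} = \frac{2}{-5 - 186} = \frac{2}{-191} = 2 \left(- \frac{1}{191}\right) = - \frac{2}{191} \approx -0.010471$)
$E{\left(N,F \right)} = \frac{25}{8}$ ($E{\left(N,F \right)} = - \frac{5}{8} + \frac{1}{8} \cdot 30 = - \frac{5}{8} + \frac{15}{4} = \frac{25}{8}$)
$c{\left(B,T \right)} = 100 - 10 T$ ($c{\left(B,T \right)} = \left(T - 10\right) \left(-10\right) = \left(-10 + T\right) \left(-10\right) = 100 - 10 T$)
$\frac{c{\left(364,E{\left(-17,1 \right)} \right)}}{G} = \frac{100 - \frac{125}{4}}{- \frac{2}{191}} = \left(100 - \frac{125}{4}\right) \left(- \frac{191}{2}\right) = \frac{275}{4} \left(- \frac{191}{2}\right) = - \frac{52525}{8}$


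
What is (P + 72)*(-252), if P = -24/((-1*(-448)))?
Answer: -36261/2 ≈ -18131.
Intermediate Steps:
P = -3/56 (P = -24/448 = -24*1/448 = -3/56 ≈ -0.053571)
(P + 72)*(-252) = (-3/56 + 72)*(-252) = (4029/56)*(-252) = -36261/2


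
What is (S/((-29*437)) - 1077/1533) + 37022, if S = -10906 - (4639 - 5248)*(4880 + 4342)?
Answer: 236882027047/6475903 ≈ 36579.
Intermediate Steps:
S = 5605292 (S = -10906 - (-609)*9222 = -10906 - 1*(-5616198) = -10906 + 5616198 = 5605292)
(S/((-29*437)) - 1077/1533) + 37022 = (5605292/((-29*437)) - 1077/1533) + 37022 = (5605292/(-12673) - 1077*1/1533) + 37022 = (5605292*(-1/12673) - 359/511) + 37022 = (-5605292/12673 - 359/511) + 37022 = -2868853819/6475903 + 37022 = 236882027047/6475903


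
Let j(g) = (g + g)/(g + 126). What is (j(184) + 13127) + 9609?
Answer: 3524264/155 ≈ 22737.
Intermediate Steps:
j(g) = 2*g/(126 + g) (j(g) = (2*g)/(126 + g) = 2*g/(126 + g))
(j(184) + 13127) + 9609 = (2*184/(126 + 184) + 13127) + 9609 = (2*184/310 + 13127) + 9609 = (2*184*(1/310) + 13127) + 9609 = (184/155 + 13127) + 9609 = 2034869/155 + 9609 = 3524264/155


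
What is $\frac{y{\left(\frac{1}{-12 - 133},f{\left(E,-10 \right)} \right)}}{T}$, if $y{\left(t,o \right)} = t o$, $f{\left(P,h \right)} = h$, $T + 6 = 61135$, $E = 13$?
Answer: $\frac{2}{1772741} \approx 1.1282 \cdot 10^{-6}$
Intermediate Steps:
$T = 61129$ ($T = -6 + 61135 = 61129$)
$y{\left(t,o \right)} = o t$
$\frac{y{\left(\frac{1}{-12 - 133},f{\left(E,-10 \right)} \right)}}{T} = \frac{\left(-10\right) \frac{1}{-12 - 133}}{61129} = - \frac{10}{-145} \cdot \frac{1}{61129} = \left(-10\right) \left(- \frac{1}{145}\right) \frac{1}{61129} = \frac{2}{29} \cdot \frac{1}{61129} = \frac{2}{1772741}$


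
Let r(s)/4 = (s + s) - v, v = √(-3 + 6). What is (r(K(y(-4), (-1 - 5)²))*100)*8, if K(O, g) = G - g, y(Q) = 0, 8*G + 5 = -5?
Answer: -238400 - 3200*√3 ≈ -2.4394e+5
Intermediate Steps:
v = √3 ≈ 1.7320
G = -5/4 (G = -5/8 + (⅛)*(-5) = -5/8 - 5/8 = -5/4 ≈ -1.2500)
K(O, g) = -5/4 - g
r(s) = -4*√3 + 8*s (r(s) = 4*((s + s) - √3) = 4*(2*s - √3) = 4*(-√3 + 2*s) = -4*√3 + 8*s)
(r(K(y(-4), (-1 - 5)²))*100)*8 = ((-4*√3 + 8*(-5/4 - (-1 - 5)²))*100)*8 = ((-4*√3 + 8*(-5/4 - 1*(-6)²))*100)*8 = ((-4*√3 + 8*(-5/4 - 1*36))*100)*8 = ((-4*√3 + 8*(-5/4 - 36))*100)*8 = ((-4*√3 + 8*(-149/4))*100)*8 = ((-4*√3 - 298)*100)*8 = ((-298 - 4*√3)*100)*8 = (-29800 - 400*√3)*8 = -238400 - 3200*√3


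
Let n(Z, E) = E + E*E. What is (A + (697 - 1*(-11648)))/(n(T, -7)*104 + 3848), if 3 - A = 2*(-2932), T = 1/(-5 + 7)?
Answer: 4553/2054 ≈ 2.2167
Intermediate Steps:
T = 1/2 ≈ 0.50000
n(Z, E) = E + E**2
A = 5867 (A = 3 - 2*(-2932) = 3 - 1*(-5864) = 3 + 5864 = 5867)
(A + (697 - 1*(-11648)))/(n(T, -7)*104 + 3848) = (5867 + (697 - 1*(-11648)))/(-7*(1 - 7)*104 + 3848) = (5867 + (697 + 11648))/(-7*(-6)*104 + 3848) = (5867 + 12345)/(42*104 + 3848) = 18212/(4368 + 3848) = 18212/8216 = 18212*(1/8216) = 4553/2054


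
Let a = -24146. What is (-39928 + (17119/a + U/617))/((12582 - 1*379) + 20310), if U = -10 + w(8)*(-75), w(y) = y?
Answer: -594875909579/484381340066 ≈ -1.2281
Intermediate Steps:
U = -610 (U = -10 + 8*(-75) = -10 - 600 = -610)
(-39928 + (17119/a + U/617))/((12582 - 1*379) + 20310) = (-39928 + (17119/(-24146) - 610/617))/((12582 - 1*379) + 20310) = (-39928 + (17119*(-1/24146) - 610*1/617))/((12582 - 379) + 20310) = (-39928 + (-17119/24146 - 610/617))/(12203 + 20310) = (-39928 - 25291483/14898082)/32513 = -594875909579/14898082*1/32513 = -594875909579/484381340066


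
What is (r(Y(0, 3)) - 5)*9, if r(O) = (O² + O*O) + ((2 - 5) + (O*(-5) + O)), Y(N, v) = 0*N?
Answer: -72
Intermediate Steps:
Y(N, v) = 0
r(O) = -3 - 4*O + 2*O² (r(O) = (O² + O²) + (-3 + (-5*O + O)) = 2*O² + (-3 - 4*O) = -3 - 4*O + 2*O²)
(r(Y(0, 3)) - 5)*9 = ((-3 - 4*0 + 2*0²) - 5)*9 = ((-3 + 0 + 2*0) - 5)*9 = ((-3 + 0 + 0) - 5)*9 = (-3 - 5)*9 = -8*9 = -72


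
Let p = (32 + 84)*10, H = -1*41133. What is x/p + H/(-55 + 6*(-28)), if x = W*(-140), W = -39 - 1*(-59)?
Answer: 1177247/6467 ≈ 182.04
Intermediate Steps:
H = -41133
W = 20 (W = -39 + 59 = 20)
p = 1160 (p = 116*10 = 1160)
x = -2800 (x = 20*(-140) = -2800)
x/p + H/(-55 + 6*(-28)) = -2800/1160 - 41133/(-55 + 6*(-28)) = -2800*1/1160 - 41133/(-55 - 168) = -70/29 - 41133/(-223) = -70/29 - 41133*(-1/223) = -70/29 + 41133/223 = 1177247/6467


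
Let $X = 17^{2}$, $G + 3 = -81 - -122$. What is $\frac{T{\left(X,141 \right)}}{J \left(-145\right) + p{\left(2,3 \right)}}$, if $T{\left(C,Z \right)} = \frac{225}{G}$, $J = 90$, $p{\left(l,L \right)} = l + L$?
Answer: $- \frac{45}{99142} \approx -0.00045389$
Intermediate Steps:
$p{\left(l,L \right)} = L + l$
$G = 38$ ($G = -3 - -41 = -3 + \left(-81 + 122\right) = -3 + 41 = 38$)
$X = 289$
$T{\left(C,Z \right)} = \frac{225}{38}$
$\frac{T{\left(X,141 \right)}}{J \left(-145\right) + p{\left(2,3 \right)}} = \frac{225}{38 \left(90 \left(-145\right) + \left(3 + 2\right)\right)} = \frac{225}{38 \left(-13050 + 5\right)} = \frac{225}{38 \left(-13045\right)} = \frac{225}{38} \left(- \frac{1}{13045}\right) = - \frac{45}{99142}$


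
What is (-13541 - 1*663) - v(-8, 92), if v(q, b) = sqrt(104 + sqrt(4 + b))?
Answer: -14204 - 2*sqrt(26 + sqrt(6)) ≈ -14215.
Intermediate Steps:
(-13541 - 1*663) - v(-8, 92) = (-13541 - 1*663) - sqrt(104 + sqrt(4 + 92)) = (-13541 - 663) - sqrt(104 + sqrt(96)) = -14204 - sqrt(104 + 4*sqrt(6))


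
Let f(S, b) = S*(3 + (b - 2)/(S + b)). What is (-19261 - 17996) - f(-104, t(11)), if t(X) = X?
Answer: -1145607/31 ≈ -36955.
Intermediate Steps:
f(S, b) = S*(3 + (-2 + b)/(S + b))
(-19261 - 17996) - f(-104, t(11)) = (-19261 - 17996) - (-104)*(-2 + 3*(-104) + 4*11)/(-104 + 11) = -37257 - (-104)*(-2 - 312 + 44)/(-93) = -37257 - (-104)*(-1)*(-270)/93 = -37257 - 1*(-9360/31) = -37257 + 9360/31 = -1145607/31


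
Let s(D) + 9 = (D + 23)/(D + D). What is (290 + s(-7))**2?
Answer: 3837681/49 ≈ 78320.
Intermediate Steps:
s(D) = -9 + (23 + D)/(2*D) (s(D) = -9 + (D + 23)/(D + D) = -9 + (23 + D)/((2*D)) = -9 + (23 + D)*(1/(2*D)) = -9 + (23 + D)/(2*D))
(290 + s(-7))**2 = (290 + (1/2)*(23 - 17*(-7))/(-7))**2 = (290 + (1/2)*(-1/7)*(23 + 119))**2 = (290 + (1/2)*(-1/7)*142)**2 = (290 - 71/7)**2 = (1959/7)**2 = 3837681/49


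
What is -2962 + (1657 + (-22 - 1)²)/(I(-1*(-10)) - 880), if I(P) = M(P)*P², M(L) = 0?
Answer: -1304373/440 ≈ -2964.5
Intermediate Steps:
I(P) = 0 (I(P) = 0*P² = 0)
-2962 + (1657 + (-22 - 1)²)/(I(-1*(-10)) - 880) = -2962 + (1657 + (-22 - 1)²)/(0 - 880) = -2962 + (1657 + (-23)²)/(-880) = -2962 + (1657 + 529)*(-1/880) = -2962 + 2186*(-1/880) = -2962 - 1093/440 = -1304373/440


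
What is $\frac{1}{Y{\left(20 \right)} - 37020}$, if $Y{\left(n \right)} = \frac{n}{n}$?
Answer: $- \frac{1}{37019} \approx -2.7013 \cdot 10^{-5}$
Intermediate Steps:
$Y{\left(n \right)} = 1$
$\frac{1}{Y{\left(20 \right)} - 37020} = \frac{1}{1 - 37020} = \frac{1}{-37019} = - \frac{1}{37019}$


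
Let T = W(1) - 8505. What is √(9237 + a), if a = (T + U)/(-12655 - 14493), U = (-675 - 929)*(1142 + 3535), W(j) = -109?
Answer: √1752923270626/13574 ≈ 97.538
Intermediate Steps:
T = -8614 (T = -109 - 8505 = -8614)
U = -7501908 (U = -1604*4677 = -7501908)
a = 3755261/13574 (a = (-8614 - 7501908)/(-12655 - 14493) = -7510522/(-27148) = -7510522*(-1/27148) = 3755261/13574 ≈ 276.65)
√(9237 + a) = √(9237 + 3755261/13574) = √(129138299/13574) = √1752923270626/13574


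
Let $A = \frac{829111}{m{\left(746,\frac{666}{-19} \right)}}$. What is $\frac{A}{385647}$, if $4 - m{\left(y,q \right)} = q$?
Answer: $\frac{15753109}{286150074} \approx 0.055052$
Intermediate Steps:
$m{\left(y,q \right)} = 4 - q$
$A = \frac{15753109}{742}$ ($A = \frac{829111}{4 - \frac{666}{-19}} = \frac{829111}{4 - 666 \left(- \frac{1}{19}\right)} = \frac{829111}{4 - - \frac{666}{19}} = \frac{829111}{4 + \frac{666}{19}} = \frac{829111}{\frac{742}{19}} = 829111 \cdot \frac{19}{742} = \frac{15753109}{742} \approx 21231.0$)
$\frac{A}{385647} = \frac{15753109}{742 \cdot 385647} = \frac{15753109}{742} \cdot \frac{1}{385647} = \frac{15753109}{286150074}$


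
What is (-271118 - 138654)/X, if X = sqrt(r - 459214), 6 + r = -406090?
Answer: 204886*I*sqrt(865310)/432655 ≈ 440.51*I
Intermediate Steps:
r = -406096 (r = -6 - 406090 = -406096)
X = I*sqrt(865310) (X = sqrt(-406096 - 459214) = sqrt(-865310) = I*sqrt(865310) ≈ 930.22*I)
(-271118 - 138654)/X = (-271118 - 138654)/((I*sqrt(865310))) = -(-204886)*I*sqrt(865310)/432655 = 204886*I*sqrt(865310)/432655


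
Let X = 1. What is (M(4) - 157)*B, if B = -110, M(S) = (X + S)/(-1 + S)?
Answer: 51260/3 ≈ 17087.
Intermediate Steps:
M(S) = (1 + S)/(-1 + S)
(M(4) - 157)*B = ((1 + 4)/(-1 + 4) - 157)*(-110) = (5/3 - 157)*(-110) = -466/3*(-110) = 51260/3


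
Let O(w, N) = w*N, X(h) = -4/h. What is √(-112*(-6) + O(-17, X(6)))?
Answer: 5*√246/3 ≈ 26.141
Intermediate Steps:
O(w, N) = N*w
√(-112*(-6) + O(-17, X(6))) = √(-112*(-6) - 4/6*(-17)) = √(672 - 4*⅙*(-17)) = √(672 - ⅔*(-17)) = √(672 + 34/3) = √(2050/3) = 5*√246/3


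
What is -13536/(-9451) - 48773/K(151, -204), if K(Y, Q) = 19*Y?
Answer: -147131/9451 ≈ -15.568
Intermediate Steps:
-13536/(-9451) - 48773/K(151, -204) = -13536/(-9451) - 48773/(19*151) = -13536*(-1/9451) - 48773/2869 = 13536/9451 - 48773*1/2869 = 13536/9451 - 17 = -147131/9451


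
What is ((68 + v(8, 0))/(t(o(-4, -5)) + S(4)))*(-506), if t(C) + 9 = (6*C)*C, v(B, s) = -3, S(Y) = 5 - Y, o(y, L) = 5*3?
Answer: -1495/61 ≈ -24.508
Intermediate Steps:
o(y, L) = 15
t(C) = -9 + 6*C**2 (t(C) = -9 + (6*C)*C = -9 + 6*C**2)
((68 + v(8, 0))/(t(o(-4, -5)) + S(4)))*(-506) = ((68 - 3)/((-9 + 6*15**2) + (5 - 1*4)))*(-506) = (65/((-9 + 6*225) + (5 - 4)))*(-506) = (65/((-9 + 1350) + 1))*(-506) = (65/(1341 + 1))*(-506) = (65/1342)*(-506) = -1495/61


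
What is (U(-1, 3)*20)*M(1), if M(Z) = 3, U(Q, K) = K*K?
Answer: 540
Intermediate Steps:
U(Q, K) = K²
(U(-1, 3)*20)*M(1) = (3²*20)*3 = (9*20)*3 = 180*3 = 540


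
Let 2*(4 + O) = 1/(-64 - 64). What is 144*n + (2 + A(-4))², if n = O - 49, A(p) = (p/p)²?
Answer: -121977/16 ≈ -7623.6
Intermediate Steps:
A(p) = 1 (A(p) = 1² = 1)
O = -1025/256 (O = -4 + 1/(2*(-64 - 64)) = -4 + (½)/(-128) = -4 + (½)*(-1/128) = -4 - 1/256 = -1025/256 ≈ -4.0039)
n = -13569/256 (n = -1025/256 - 49 = -13569/256 ≈ -53.004)
144*n + (2 + A(-4))² = 144*(-13569/256) + (2 + 1)² = -122121/16 + 3² = -122121/16 + 9 = -121977/16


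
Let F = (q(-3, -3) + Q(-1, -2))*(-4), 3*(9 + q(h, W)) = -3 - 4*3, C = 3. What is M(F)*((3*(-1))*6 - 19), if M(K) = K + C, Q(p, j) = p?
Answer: -2331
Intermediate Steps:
q(h, W) = -14 (q(h, W) = -9 + (-3 - 4*3)/3 = -9 + (-3 - 12)/3 = -9 + (⅓)*(-15) = -9 - 5 = -14)
F = 60 (F = (-14 - 1)*(-4) = -15*(-4) = 60)
M(K) = 3 + K (M(K) = K + 3 = 3 + K)
M(F)*((3*(-1))*6 - 19) = (3 + 60)*((3*(-1))*6 - 19) = 63*(-3*6 - 19) = 63*(-18 - 19) = 63*(-37) = -2331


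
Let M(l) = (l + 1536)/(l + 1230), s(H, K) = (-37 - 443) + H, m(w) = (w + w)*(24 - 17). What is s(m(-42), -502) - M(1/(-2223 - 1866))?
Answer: -5377753595/5029469 ≈ -1069.2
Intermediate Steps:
m(w) = 14*w (m(w) = (2*w)*7 = 14*w)
s(H, K) = -480 + H
M(l) = (1536 + l)/(1230 + l)
s(m(-42), -502) - M(1/(-2223 - 1866)) = (-480 + 14*(-42)) - (1536 + 1/(-2223 - 1866))/(1230 + 1/(-2223 - 1866)) = (-480 - 588) - (1536 + 1/(-4089))/(1230 + 1/(-4089)) = -1068 - (1536 - 1/4089)/(1230 - 1/4089) = -1068 - 6280703/(5029469/4089*4089) = -1068 - 4089*6280703/(5029469*4089) = -1068 - 1*6280703/5029469 = -1068 - 6280703/5029469 = -5377753595/5029469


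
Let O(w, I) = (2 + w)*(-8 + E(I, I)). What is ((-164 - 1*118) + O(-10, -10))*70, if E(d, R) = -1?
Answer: -14700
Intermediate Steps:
O(w, I) = -18 - 9*w (O(w, I) = (2 + w)*(-8 - 1) = (2 + w)*(-9) = -18 - 9*w)
((-164 - 1*118) + O(-10, -10))*70 = ((-164 - 1*118) + (-18 - 9*(-10)))*70 = ((-164 - 118) + (-18 + 90))*70 = (-282 + 72)*70 = -210*70 = -14700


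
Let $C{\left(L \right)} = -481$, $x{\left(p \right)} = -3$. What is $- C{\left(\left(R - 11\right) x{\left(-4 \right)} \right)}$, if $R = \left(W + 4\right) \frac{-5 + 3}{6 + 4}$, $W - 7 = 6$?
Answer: $481$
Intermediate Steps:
$W = 13$ ($W = 7 + 6 = 13$)
$R = - \frac{17}{5}$ ($R = \left(13 + 4\right) \frac{-5 + 3}{6 + 4} = 17 \left(- \frac{2}{10}\right) = 17 \left(\left(-2\right) \frac{1}{10}\right) = 17 \left(- \frac{1}{5}\right) = - \frac{17}{5} \approx -3.4$)
$- C{\left(\left(R - 11\right) x{\left(-4 \right)} \right)} = \left(-1\right) \left(-481\right) = 481$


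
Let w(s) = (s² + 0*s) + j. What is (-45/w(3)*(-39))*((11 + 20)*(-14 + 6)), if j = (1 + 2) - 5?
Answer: -435240/7 ≈ -62177.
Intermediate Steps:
j = -2 (j = 3 - 5 = -2)
w(s) = -2 + s² (w(s) = (s² + 0*s) - 2 = (s² + 0) - 2 = s² - 2 = -2 + s²)
(-45/w(3)*(-39))*((11 + 20)*(-14 + 6)) = (-45/(-2 + 3²)*(-39))*((11 + 20)*(-14 + 6)) = (-45/(-2 + 9)*(-39))*(31*(-8)) = (-45/7*(-39))*(-248) = (-45*⅐*(-39))*(-248) = -45/7*(-39)*(-248) = (1755/7)*(-248) = -435240/7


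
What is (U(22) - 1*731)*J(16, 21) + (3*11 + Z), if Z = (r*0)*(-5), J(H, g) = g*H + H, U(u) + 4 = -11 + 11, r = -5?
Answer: -258687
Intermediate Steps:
U(u) = -4 (U(u) = -4 + (-11 + 11) = -4 + 0 = -4)
J(H, g) = H + H*g (J(H, g) = H*g + H = H + H*g)
Z = 0 (Z = -5*0*(-5) = 0*(-5) = 0)
(U(22) - 1*731)*J(16, 21) + (3*11 + Z) = (-4 - 1*731)*(16*(1 + 21)) + (3*11 + 0) = (-4 - 731)*(16*22) + (33 + 0) = -735*352 + 33 = -258720 + 33 = -258687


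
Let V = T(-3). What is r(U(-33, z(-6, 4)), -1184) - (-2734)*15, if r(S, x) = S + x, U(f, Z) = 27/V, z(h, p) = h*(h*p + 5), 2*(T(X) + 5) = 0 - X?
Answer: 278728/7 ≈ 39818.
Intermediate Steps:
T(X) = -5 - X/2 (T(X) = -5 + (0 - X)/2 = -5 + (-X)/2 = -5 - X/2)
V = -7/2 (V = -5 - ½*(-3) = -5 + 3/2 = -7/2 ≈ -3.5000)
z(h, p) = h*(5 + h*p)
U(f, Z) = -54/7 (U(f, Z) = 27/(-7/2) = 27*(-2/7) = -54/7)
r(U(-33, z(-6, 4)), -1184) - (-2734)*15 = (-54/7 - 1184) - (-2734)*15 = -8342/7 - 1*(-41010) = -8342/7 + 41010 = 278728/7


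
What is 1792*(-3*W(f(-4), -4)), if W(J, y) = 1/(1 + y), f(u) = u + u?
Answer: 1792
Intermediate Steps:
f(u) = 2*u
1792*(-3*W(f(-4), -4)) = 1792*(-3/(1 - 4)) = 1792*(-3/(-3)) = 1792*(-3*(-1/3)) = 1792*1 = 1792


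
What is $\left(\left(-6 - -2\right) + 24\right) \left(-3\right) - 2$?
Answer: $-62$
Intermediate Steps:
$\left(\left(-6 - -2\right) + 24\right) \left(-3\right) - 2 = \left(\left(-6 + 2\right) + 24\right) \left(-3\right) - 2 = \left(-4 + 24\right) \left(-3\right) - 2 = 20 \left(-3\right) - 2 = -60 - 2 = -62$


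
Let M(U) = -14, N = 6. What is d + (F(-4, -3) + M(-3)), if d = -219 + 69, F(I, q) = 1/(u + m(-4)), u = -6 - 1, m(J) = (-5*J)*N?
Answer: -18531/113 ≈ -163.99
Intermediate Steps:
m(J) = -30*J (m(J) = -5*J*6 = -30*J)
u = -7
F(I, q) = 1/113 (F(I, q) = 1/(-7 - 30*(-4)) = 1/(-7 + 120) = 1/113)
d = -150
d + (F(-4, -3) + M(-3)) = -150 + (1/113 - 14) = -150 - 1581/113 = -18531/113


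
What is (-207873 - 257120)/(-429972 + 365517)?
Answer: 464993/64455 ≈ 7.2142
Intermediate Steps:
(-207873 - 257120)/(-429972 + 365517) = -464993/(-64455) = -464993*(-1/64455) = 464993/64455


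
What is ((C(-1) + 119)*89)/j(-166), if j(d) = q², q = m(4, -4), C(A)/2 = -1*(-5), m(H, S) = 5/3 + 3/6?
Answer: 413316/169 ≈ 2445.7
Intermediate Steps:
m(H, S) = 13/6 (m(H, S) = 5*(⅓) + 3*(⅙) = 5/3 + ½ = 13/6)
C(A) = 10 (C(A) = 2*(-1*(-5)) = 2*5 = 10)
q = 13/6 ≈ 2.1667
j(d) = 169/36 (j(d) = (13/6)² = 169/36)
((C(-1) + 119)*89)/j(-166) = ((10 + 119)*89)/(169/36) = (129*89)*(36/169) = 11481*(36/169) = 413316/169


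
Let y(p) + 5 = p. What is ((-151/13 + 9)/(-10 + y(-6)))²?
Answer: 1156/74529 ≈ 0.015511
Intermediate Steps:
y(p) = -5 + p
((-151/13 + 9)/(-10 + y(-6)))² = ((-151/13 + 9)/(-10 + (-5 - 6)))² = ((-151*1/13 + 9)/(-10 - 11))² = ((-151/13 + 9)/(-21))² = (-34/13*(-1/21))² = (34/273)² = 1156/74529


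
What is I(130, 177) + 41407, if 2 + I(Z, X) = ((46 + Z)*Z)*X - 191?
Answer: 4090974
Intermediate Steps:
I(Z, X) = -193 + X*Z*(46 + Z) (I(Z, X) = -2 + (((46 + Z)*Z)*X - 191) = -2 + ((Z*(46 + Z))*X - 191) = -2 + (X*Z*(46 + Z) - 191) = -2 + (-191 + X*Z*(46 + Z)) = -193 + X*Z*(46 + Z))
I(130, 177) + 41407 = (-193 + 177*130**2 + 46*177*130) + 41407 = (-193 + 177*16900 + 1058460) + 41407 = (-193 + 2991300 + 1058460) + 41407 = 4049567 + 41407 = 4090974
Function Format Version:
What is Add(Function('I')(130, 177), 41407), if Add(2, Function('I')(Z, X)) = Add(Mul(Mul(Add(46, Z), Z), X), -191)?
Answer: 4090974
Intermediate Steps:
Function('I')(Z, X) = Add(-193, Mul(X, Z, Add(46, Z))) (Function('I')(Z, X) = Add(-2, Add(Mul(Mul(Add(46, Z), Z), X), -191)) = Add(-2, Add(Mul(Mul(Z, Add(46, Z)), X), -191)) = Add(-2, Add(Mul(X, Z, Add(46, Z)), -191)) = Add(-2, Add(-191, Mul(X, Z, Add(46, Z)))) = Add(-193, Mul(X, Z, Add(46, Z))))
Add(Function('I')(130, 177), 41407) = Add(Add(-193, Mul(177, Pow(130, 2)), Mul(46, 177, 130)), 41407) = Add(Add(-193, Mul(177, 16900), 1058460), 41407) = Add(Add(-193, 2991300, 1058460), 41407) = Add(4049567, 41407) = 4090974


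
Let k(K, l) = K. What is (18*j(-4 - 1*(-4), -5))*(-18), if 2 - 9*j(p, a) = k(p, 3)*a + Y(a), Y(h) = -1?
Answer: -108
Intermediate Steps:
j(p, a) = ⅓ - a*p/9 (j(p, a) = 2/9 - (p*a - 1)/9 = 2/9 - (a*p - 1)/9 = 2/9 - (-1 + a*p)/9 = 2/9 + (⅑ - a*p/9) = ⅓ - a*p/9)
(18*j(-4 - 1*(-4), -5))*(-18) = (18*(⅓ - ⅑*(-5)*(-4 - 1*(-4))))*(-18) = (18*(⅓ - ⅑*(-5)*(-4 + 4)))*(-18) = (18*(⅓ - ⅑*(-5)*0))*(-18) = (18*(⅓ + 0))*(-18) = (18*(⅓))*(-18) = 6*(-18) = -108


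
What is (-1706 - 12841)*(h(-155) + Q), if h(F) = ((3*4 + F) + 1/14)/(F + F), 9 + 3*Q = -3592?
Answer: 75752712113/4340 ≈ 1.7455e+7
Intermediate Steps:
Q = -3601/3 (Q = -3 + (1/3)*(-3592) = -3 - 3592/3 = -3601/3 ≈ -1200.3)
h(F) = (169/14 + F)/(2*F) (h(F) = ((12 + F) + 1/14)/((2*F)) = (169/14 + F)*(1/(2*F)) = (169/14 + F)/(2*F))
(-1706 - 12841)*(h(-155) + Q) = (-1706 - 12841)*((1/28)*(169 + 14*(-155))/(-155) - 3601/3) = -14547*((1/28)*(-1/155)*(169 - 2170) - 3601/3) = -14547*((1/28)*(-1/155)*(-2001) - 3601/3) = -14547*(2001/4340 - 3601/3) = -14547*(-15622337/13020) = 75752712113/4340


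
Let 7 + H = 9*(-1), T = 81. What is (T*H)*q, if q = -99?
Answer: 128304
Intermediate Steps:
H = -16 (H = -7 + 9*(-1) = -7 - 9 = -16)
(T*H)*q = (81*(-16))*(-99) = -1296*(-99) = 128304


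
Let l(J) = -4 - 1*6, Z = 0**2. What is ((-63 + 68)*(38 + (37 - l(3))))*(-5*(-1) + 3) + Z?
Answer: 3400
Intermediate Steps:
Z = 0
l(J) = -10 (l(J) = -4 - 6 = -10)
((-63 + 68)*(38 + (37 - l(3))))*(-5*(-1) + 3) + Z = ((-63 + 68)*(38 + (37 - 1*(-10))))*(-5*(-1) + 3) + 0 = (5*(38 + (37 + 10)))*(5 + 3) + 0 = (5*(38 + 47))*8 + 0 = (5*85)*8 + 0 = 425*8 + 0 = 3400 + 0 = 3400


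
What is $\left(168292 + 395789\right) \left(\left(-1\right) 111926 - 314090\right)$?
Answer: $-240307531296$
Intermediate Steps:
$\left(168292 + 395789\right) \left(\left(-1\right) 111926 - 314090\right) = 564081 \left(-111926 - 314090\right) = 564081 \left(-426016\right) = -240307531296$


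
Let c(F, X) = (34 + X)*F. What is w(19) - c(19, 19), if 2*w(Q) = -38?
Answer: -1026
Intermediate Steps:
c(F, X) = F*(34 + X)
w(Q) = -19 (w(Q) = (1/2)*(-38) = -19)
w(19) - c(19, 19) = -19 - 19*(34 + 19) = -19 - 19*53 = -19 - 1*1007 = -19 - 1007 = -1026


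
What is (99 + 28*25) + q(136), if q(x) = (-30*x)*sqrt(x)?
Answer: 799 - 8160*sqrt(34) ≈ -46782.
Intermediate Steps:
q(x) = -30*x**(3/2)
(99 + 28*25) + q(136) = (99 + 28*25) - 8160*sqrt(34) = (99 + 700) - 8160*sqrt(34) = 799 - 8160*sqrt(34)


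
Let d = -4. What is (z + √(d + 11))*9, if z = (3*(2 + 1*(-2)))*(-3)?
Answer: 9*√7 ≈ 23.812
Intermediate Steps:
z = 0 (z = (3*(2 - 2))*(-3) = (3*0)*(-3) = 0*(-3) = 0)
(z + √(d + 11))*9 = (0 + √(-4 + 11))*9 = (0 + √7)*9 = √7*9 = 9*√7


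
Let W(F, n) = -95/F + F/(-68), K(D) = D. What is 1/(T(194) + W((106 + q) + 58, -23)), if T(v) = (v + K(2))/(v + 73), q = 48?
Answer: -962268/2724833 ≈ -0.35315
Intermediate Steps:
W(F, n) = -95/F - F/68 (W(F, n) = -95/F + F*(-1/68) = -95/F - F/68)
T(v) = (2 + v)/(73 + v) (T(v) = (v + 2)/(v + 73) = (2 + v)/(73 + v))
1/(T(194) + W((106 + q) + 58, -23)) = 1/((2 + 194)/(73 + 194) + (-95/((106 + 48) + 58) - ((106 + 48) + 58)/68)) = 1/(196/267 + (-95/(154 + 58) - (154 + 58)/68)) = 1/((1/267)*196 + (-95/212 - 1/68*212)) = 1/(196/267 + (-95*1/212 - 53/17)) = 1/(196/267 + (-95/212 - 53/17)) = 1/(196/267 - 12851/3604) = 1/(-2724833/962268) = -962268/2724833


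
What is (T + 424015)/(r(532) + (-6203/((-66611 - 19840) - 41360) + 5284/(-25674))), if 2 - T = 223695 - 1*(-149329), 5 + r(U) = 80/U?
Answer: -11127407120050683/1092578309398 ≈ -10185.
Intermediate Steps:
r(U) = -5 + 80/U
T = -373022 (T = 2 - (223695 - 1*(-149329)) = 2 - (223695 + 149329) = 2 - 1*373024 = 2 - 373024 = -373022)
(T + 424015)/(r(532) + (-6203/((-66611 - 19840) - 41360) + 5284/(-25674))) = (-373022 + 424015)/((-5 + 80/532) + (-6203/((-66611 - 19840) - 41360) + 5284/(-25674))) = 50993/((-5 + 80*(1/532)) + (-6203/(-86451 - 41360) + 5284*(-1/25674))) = 50993/((-5 + 20/133) + (-6203/(-127811) - 2642/12837)) = 50993/(-645/133 + (-6203*(-1/127811) - 2642/12837)) = 50993/(-645/133 + (6203/127811 - 2642/12837)) = 50993/(-645/133 - 258048751/1640709807) = 50993/(-1092578309398/218214404331) = 50993*(-218214404331/1092578309398) = -11127407120050683/1092578309398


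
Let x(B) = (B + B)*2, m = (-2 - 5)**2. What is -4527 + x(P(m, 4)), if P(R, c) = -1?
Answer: -4531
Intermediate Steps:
m = 49 (m = (-7)**2 = 49)
x(B) = 4*B (x(B) = (2*B)*2 = 4*B)
-4527 + x(P(m, 4)) = -4527 + 4*(-1) = -4527 - 4 = -4531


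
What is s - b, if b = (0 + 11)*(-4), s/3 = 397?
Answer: 1235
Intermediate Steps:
s = 1191 (s = 3*397 = 1191)
b = -44 (b = 11*(-4) = -44)
s - b = 1191 - 1*(-44) = 1191 + 44 = 1235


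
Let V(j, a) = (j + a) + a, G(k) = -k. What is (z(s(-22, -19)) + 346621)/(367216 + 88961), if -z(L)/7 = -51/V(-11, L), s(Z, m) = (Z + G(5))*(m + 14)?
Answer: 12825028/16878549 ≈ 0.75984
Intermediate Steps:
V(j, a) = j + 2*a (V(j, a) = (a + j) + a = j + 2*a)
s(Z, m) = (-5 + Z)*(14 + m) (s(Z, m) = (Z - 1*5)*(m + 14) = (Z - 5)*(14 + m) = (-5 + Z)*(14 + m))
z(L) = 357/(-11 + 2*L) (z(L) = -(-357)/(-11 + 2*L) = 357/(-11 + 2*L))
(z(s(-22, -19)) + 346621)/(367216 + 88961) = (357/(-11 + 2*(-70 - 5*(-19) + 14*(-22) - 22*(-19))) + 346621)/(367216 + 88961) = (357/(-11 + 2*(-70 + 95 - 308 + 418)) + 346621)/456177 = (357/(-11 + 2*135) + 346621)*(1/456177) = (357/(-11 + 270) + 346621)*(1/456177) = (357/259 + 346621)*(1/456177) = (357*(1/259) + 346621)*(1/456177) = (51/37 + 346621)*(1/456177) = (12825028/37)*(1/456177) = 12825028/16878549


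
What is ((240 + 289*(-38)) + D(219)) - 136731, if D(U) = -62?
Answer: -147535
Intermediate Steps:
((240 + 289*(-38)) + D(219)) - 136731 = ((240 + 289*(-38)) - 62) - 136731 = ((240 - 10982) - 62) - 136731 = (-10742 - 62) - 136731 = -10804 - 136731 = -147535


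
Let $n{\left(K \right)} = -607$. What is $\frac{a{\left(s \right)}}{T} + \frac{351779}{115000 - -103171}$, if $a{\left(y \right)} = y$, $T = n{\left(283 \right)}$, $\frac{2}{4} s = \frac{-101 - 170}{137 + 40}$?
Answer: $\frac{37913032663}{23440074069} \approx 1.6174$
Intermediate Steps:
$s = - \frac{542}{177}$ ($s = 2 \frac{-101 - 170}{137 + 40} = 2 \left(- \frac{271}{177}\right) = - \frac{542}{177} \approx -3.0621$)
$T = -607$
$\frac{a{\left(s \right)}}{T} + \frac{351779}{115000 - -103171} = - \frac{542}{177 \left(-607\right)} + \frac{351779}{115000 - -103171} = \left(- \frac{542}{177}\right) \left(- \frac{1}{607}\right) + \frac{351779}{115000 + 103171} = \frac{542}{107439} + \frac{351779}{218171} = \frac{37913032663}{23440074069}$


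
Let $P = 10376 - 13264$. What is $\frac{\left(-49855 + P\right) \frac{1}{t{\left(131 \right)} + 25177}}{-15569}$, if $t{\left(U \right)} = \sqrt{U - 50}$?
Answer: $\frac{52743}{392120834} \approx 0.00013451$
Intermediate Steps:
$P = -2888$ ($P = 10376 - 13264 = -2888$)
$t{\left(U \right)} = \sqrt{-50 + U}$
$\frac{\left(-49855 + P\right) \frac{1}{t{\left(131 \right)} + 25177}}{-15569} = \frac{\left(-49855 - 2888\right) \frac{1}{\sqrt{-50 + 131} + 25177}}{-15569} = - \frac{52743}{\sqrt{81} + 25177} \left(- \frac{1}{15569}\right) = - \frac{52743}{9 + 25177} \left(- \frac{1}{15569}\right) = - \frac{52743}{25186} \left(- \frac{1}{15569}\right) = \left(-52743\right) \frac{1}{25186} \left(- \frac{1}{15569}\right) = \left(- \frac{52743}{25186}\right) \left(- \frac{1}{15569}\right) = \frac{52743}{392120834}$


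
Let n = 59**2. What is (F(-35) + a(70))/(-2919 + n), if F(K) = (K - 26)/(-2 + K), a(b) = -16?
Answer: -531/20794 ≈ -0.025536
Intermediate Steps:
F(K) = (-26 + K)/(-2 + K)
n = 3481
(F(-35) + a(70))/(-2919 + n) = ((-26 - 35)/(-2 - 35) - 16)/(-2919 + 3481) = (-61/(-37) - 16)/562 = (-1/37*(-61) - 16)*(1/562) = (61/37 - 16)*(1/562) = -531/37*1/562 = -531/20794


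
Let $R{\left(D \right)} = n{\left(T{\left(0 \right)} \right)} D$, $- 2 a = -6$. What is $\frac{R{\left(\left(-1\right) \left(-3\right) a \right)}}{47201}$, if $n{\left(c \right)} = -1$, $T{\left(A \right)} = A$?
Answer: $- \frac{9}{47201} \approx -0.00019067$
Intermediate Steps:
$a = 3$ ($a = \left(- \frac{1}{2}\right) \left(-6\right) = 3$)
$R{\left(D \right)} = - D$
$\frac{R{\left(\left(-1\right) \left(-3\right) a \right)}}{47201} = \frac{\left(-1\right) \left(-1\right) \left(-3\right) 3}{47201} = - 3 \cdot 3 \cdot \frac{1}{47201} = \left(-1\right) 9 \cdot \frac{1}{47201} = \left(-9\right) \frac{1}{47201} = - \frac{9}{47201}$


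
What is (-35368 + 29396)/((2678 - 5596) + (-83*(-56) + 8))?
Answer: -2986/869 ≈ -3.4361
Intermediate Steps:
(-35368 + 29396)/((2678 - 5596) + (-83*(-56) + 8)) = -5972/(-2918 + (4648 + 8)) = -5972/(-2918 + 4656) = -5972/1738 = -5972*1/1738 = -2986/869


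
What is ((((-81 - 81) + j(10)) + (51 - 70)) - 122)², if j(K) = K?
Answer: 85849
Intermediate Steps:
((((-81 - 81) + j(10)) + (51 - 70)) - 122)² = ((((-81 - 81) + 10) + (51 - 70)) - 122)² = (((-162 + 10) - 19) - 122)² = ((-152 - 19) - 122)² = (-171 - 122)² = (-293)² = 85849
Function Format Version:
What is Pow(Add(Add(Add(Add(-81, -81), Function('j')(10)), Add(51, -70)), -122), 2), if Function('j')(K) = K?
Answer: 85849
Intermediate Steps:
Pow(Add(Add(Add(Add(-81, -81), Function('j')(10)), Add(51, -70)), -122), 2) = Pow(Add(Add(Add(Add(-81, -81), 10), Add(51, -70)), -122), 2) = Pow(Add(Add(Add(-162, 10), -19), -122), 2) = Pow(Add(Add(-152, -19), -122), 2) = Pow(Add(-171, -122), 2) = Pow(-293, 2) = 85849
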